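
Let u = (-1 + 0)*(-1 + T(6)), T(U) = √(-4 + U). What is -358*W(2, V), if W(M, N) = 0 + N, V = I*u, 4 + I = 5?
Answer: -358 + 358*√2 ≈ 148.29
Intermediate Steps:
I = 1 (I = -4 + 5 = 1)
u = 1 - √2 (u = (-1 + 0)*(-1 + √(-4 + 6)) = -(-1 + √2) = 1 - √2 ≈ -0.41421)
V = 1 - √2 (V = 1*(1 - √2) = 1 - √2 ≈ -0.41421)
W(M, N) = N
-358*W(2, V) = -358*(1 - √2) = -358 + 358*√2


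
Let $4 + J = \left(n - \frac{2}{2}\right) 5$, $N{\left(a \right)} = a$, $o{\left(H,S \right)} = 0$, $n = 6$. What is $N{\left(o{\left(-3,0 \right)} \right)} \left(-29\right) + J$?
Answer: $21$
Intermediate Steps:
$J = 21$ ($J = -4 + \left(6 - \frac{2}{2}\right) 5 = -4 + \left(6 - 1\right) 5 = -4 + 5 \cdot 5 = -4 + 25 = 21$)
$N{\left(o{\left(-3,0 \right)} \right)} \left(-29\right) + J = 0 \left(-29\right) + 21 = 0 + 21 = 21$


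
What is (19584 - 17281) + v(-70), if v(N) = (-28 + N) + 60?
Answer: 2265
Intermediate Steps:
v(N) = 32 + N
(19584 - 17281) + v(-70) = (19584 - 17281) + (32 - 70) = 2303 - 38 = 2265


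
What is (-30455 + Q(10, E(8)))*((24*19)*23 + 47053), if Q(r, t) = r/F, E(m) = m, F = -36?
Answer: -31543688495/18 ≈ -1.7524e+9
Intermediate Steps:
Q(r, t) = -r/36 (Q(r, t) = r/(-36) = r*(-1/36) = -r/36)
(-30455 + Q(10, E(8)))*((24*19)*23 + 47053) = (-30455 - 1/36*10)*((24*19)*23 + 47053) = (-30455 - 5/18)*(456*23 + 47053) = -548195*(10488 + 47053)/18 = -548195/18*57541 = -31543688495/18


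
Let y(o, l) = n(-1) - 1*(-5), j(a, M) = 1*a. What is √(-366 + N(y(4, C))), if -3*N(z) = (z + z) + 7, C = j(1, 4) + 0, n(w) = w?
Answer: I*√371 ≈ 19.261*I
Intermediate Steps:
j(a, M) = a
C = 1 (C = 1 + 0 = 1)
y(o, l) = 4 (y(o, l) = -1 - 1*(-5) = -1 + 5 = 4)
N(z) = -7/3 - 2*z/3 (N(z) = -((z + z) + 7)/3 = -(2*z + 7)/3 = -(7 + 2*z)/3 = -7/3 - 2*z/3)
√(-366 + N(y(4, C))) = √(-366 + (-7/3 - ⅔*4)) = √(-366 + (-7/3 - 8/3)) = √(-366 - 5) = √(-371) = I*√371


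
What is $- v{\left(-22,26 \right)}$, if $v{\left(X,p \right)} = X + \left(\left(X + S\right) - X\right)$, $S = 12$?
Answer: $10$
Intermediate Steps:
$v{\left(X,p \right)} = 12 + X$ ($v{\left(X,p \right)} = X + \left(\left(X + 12\right) - X\right) = X + \left(\left(12 + X\right) - X\right) = X + 12 = 12 + X$)
$- v{\left(-22,26 \right)} = - (12 - 22) = \left(-1\right) \left(-10\right) = 10$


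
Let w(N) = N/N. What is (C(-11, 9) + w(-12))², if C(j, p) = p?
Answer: 100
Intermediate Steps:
w(N) = 1
(C(-11, 9) + w(-12))² = (9 + 1)² = 10² = 100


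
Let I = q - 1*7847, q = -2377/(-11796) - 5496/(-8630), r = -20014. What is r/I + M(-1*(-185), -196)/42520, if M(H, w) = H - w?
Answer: 43467597544109277/16981109825474840 ≈ 2.5598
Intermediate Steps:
q = 42672163/50899740 (q = -2377*(-1/11796) - 5496*(-1/8630) = 2377/11796 + 2748/4315 = 42672163/50899740 ≈ 0.83836)
I = -399367587617/50899740 (I = 42672163/50899740 - 1*7847 = 42672163/50899740 - 7847 = -399367587617/50899740 ≈ -7846.2)
r/I + M(-1*(-185), -196)/42520 = -20014/(-399367587617/50899740) + (-1*(-185) - 1*(-196))/42520 = -20014*(-50899740/399367587617) + (185 + 196)*(1/42520) = 1018707396360/399367587617 + 381*(1/42520) = 1018707396360/399367587617 + 381/42520 = 43467597544109277/16981109825474840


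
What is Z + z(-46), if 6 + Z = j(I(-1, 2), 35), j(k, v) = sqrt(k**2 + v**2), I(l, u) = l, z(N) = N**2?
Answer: 2110 + sqrt(1226) ≈ 2145.0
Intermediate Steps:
Z = -6 + sqrt(1226) (Z = -6 + sqrt((-1)**2 + 35**2) = -6 + sqrt(1 + 1225) = -6 + sqrt(1226) ≈ 29.014)
Z + z(-46) = (-6 + sqrt(1226)) + (-46)**2 = (-6 + sqrt(1226)) + 2116 = 2110 + sqrt(1226)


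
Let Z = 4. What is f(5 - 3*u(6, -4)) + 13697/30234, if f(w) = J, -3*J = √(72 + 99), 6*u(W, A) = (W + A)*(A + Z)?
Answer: 13697/30234 - √19 ≈ -3.9059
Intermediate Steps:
u(W, A) = (4 + A)*(A + W)/6 (u(W, A) = ((W + A)*(A + 4))/6 = ((A + W)*(4 + A))/6 = ((4 + A)*(A + W))/6 = (4 + A)*(A + W)/6)
J = -√19 (J = -√(72 + 99)/3 = -√19 ≈ -4.3589)
f(w) = -√19
f(5 - 3*u(6, -4)) + 13697/30234 = -√19 + 13697/30234 = 13697/30234 - √19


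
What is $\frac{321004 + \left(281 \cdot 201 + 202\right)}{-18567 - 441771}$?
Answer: $- \frac{377687}{460338} \approx -0.82046$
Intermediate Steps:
$\frac{321004 + \left(281 \cdot 201 + 202\right)}{-18567 - 441771} = \frac{321004 + \left(56481 + 202\right)}{-460338} = \left(321004 + 56683\right) \left(- \frac{1}{460338}\right) = 377687 \left(- \frac{1}{460338}\right) = - \frac{377687}{460338}$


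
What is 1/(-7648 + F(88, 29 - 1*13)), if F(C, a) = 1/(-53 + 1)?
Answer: -52/397697 ≈ -0.00013075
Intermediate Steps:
F(C, a) = -1/52 (F(C, a) = 1/(-52) = -1/52)
1/(-7648 + F(88, 29 - 1*13)) = 1/(-7648 - 1/52) = 1/(-397697/52) = -52/397697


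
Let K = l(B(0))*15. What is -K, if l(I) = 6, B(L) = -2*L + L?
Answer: -90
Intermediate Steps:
B(L) = -L
K = 90 (K = 6*15 = 90)
-K = -1*90 = -90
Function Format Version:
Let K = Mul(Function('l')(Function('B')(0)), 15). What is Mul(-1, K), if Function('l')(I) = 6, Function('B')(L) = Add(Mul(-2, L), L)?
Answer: -90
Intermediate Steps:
Function('B')(L) = Mul(-1, L)
K = 90 (K = Mul(6, 15) = 90)
Mul(-1, K) = Mul(-1, 90) = -90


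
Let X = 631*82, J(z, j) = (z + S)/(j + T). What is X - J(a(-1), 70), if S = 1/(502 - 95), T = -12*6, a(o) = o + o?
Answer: 42117175/814 ≈ 51741.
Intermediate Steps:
a(o) = 2*o
T = -72
S = 1/407 ≈ 0.0024570
J(z, j) = (1/407 + z)/(-72 + j) (J(z, j) = (z + 1/407)/(j - 72) = (1/407 + z)/(-72 + j))
X = 51742
X - J(a(-1), 70) = 51742 - (1/407 + 2*(-1))/(-72 + 70) = 51742 - (1/407 - 2)/(-2) = 51742 - (-1)*(-813)/(2*407) = 51742 - 1*813/814 = 51742 - 813/814 = 42117175/814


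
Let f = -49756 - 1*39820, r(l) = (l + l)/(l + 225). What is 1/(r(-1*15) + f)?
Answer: -7/627033 ≈ -1.1164e-5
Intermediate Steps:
r(l) = 2*l/(225 + l) (r(l) = (2*l)/(225 + l) = 2*l/(225 + l))
f = -89576 (f = -49756 - 39820 = -89576)
1/(r(-1*15) + f) = 1/(2*(-1*15)/(225 - 1*15) - 89576) = 1/(2*(-15)/(225 - 15) - 89576) = 1/(2*(-15)/210 - 89576) = 1/(2*(-15)*(1/210) - 89576) = 1/(-⅐ - 89576) = 1/(-627033/7) = -7/627033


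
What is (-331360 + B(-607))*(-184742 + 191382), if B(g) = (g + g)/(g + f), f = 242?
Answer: -160615207008/73 ≈ -2.2002e+9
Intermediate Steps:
B(g) = 2*g/(242 + g) (B(g) = (g + g)/(g + 242) = (2*g)/(242 + g) = 2*g/(242 + g))
(-331360 + B(-607))*(-184742 + 191382) = (-331360 + 2*(-607)/(242 - 607))*(-184742 + 191382) = (-331360 + 2*(-607)/(-365))*6640 = (-331360 + 2*(-607)*(-1/365))*6640 = (-331360 + 1214/365)*6640 = -120945186/365*6640 = -160615207008/73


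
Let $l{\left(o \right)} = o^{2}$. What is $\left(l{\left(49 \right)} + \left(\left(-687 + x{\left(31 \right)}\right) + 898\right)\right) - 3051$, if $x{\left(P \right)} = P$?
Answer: $-408$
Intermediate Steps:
$\left(l{\left(49 \right)} + \left(\left(-687 + x{\left(31 \right)}\right) + 898\right)\right) - 3051 = \left(49^{2} + \left(\left(-687 + 31\right) + 898\right)\right) - 3051 = \left(2401 + \left(-656 + 898\right)\right) - 3051 = \left(2401 + 242\right) - 3051 = 2643 - 3051 = -408$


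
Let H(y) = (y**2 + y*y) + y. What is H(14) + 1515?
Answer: 1921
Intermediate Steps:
H(y) = y + 2*y**2 (H(y) = (y**2 + y**2) + y = 2*y**2 + y = y + 2*y**2)
H(14) + 1515 = 14*(1 + 2*14) + 1515 = 14*(1 + 28) + 1515 = 14*29 + 1515 = 406 + 1515 = 1921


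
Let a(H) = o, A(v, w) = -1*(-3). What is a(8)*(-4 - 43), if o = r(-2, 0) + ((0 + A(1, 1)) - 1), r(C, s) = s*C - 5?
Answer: 141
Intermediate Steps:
r(C, s) = -5 + C*s (r(C, s) = C*s - 5 = -5 + C*s)
A(v, w) = 3
o = -3 (o = (-5 - 2*0) + ((0 + 3) - 1) = (-5 + 0) + (3 - 1) = -5 + 2 = -3)
a(H) = -3
a(8)*(-4 - 43) = -3*(-4 - 43) = -3*(-47) = 141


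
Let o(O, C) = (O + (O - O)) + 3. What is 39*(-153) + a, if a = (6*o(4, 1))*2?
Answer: -5883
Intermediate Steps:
o(O, C) = 3 + O (o(O, C) = (O + 0) + 3 = O + 3 = 3 + O)
a = 84 (a = (6*(3 + 4))*2 = (6*7)*2 = 42*2 = 84)
39*(-153) + a = 39*(-153) + 84 = -5967 + 84 = -5883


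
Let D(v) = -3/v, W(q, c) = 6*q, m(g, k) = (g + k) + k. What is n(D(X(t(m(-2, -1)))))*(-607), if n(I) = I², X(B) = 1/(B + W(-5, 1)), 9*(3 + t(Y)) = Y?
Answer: -54994807/9 ≈ -6.1105e+6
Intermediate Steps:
m(g, k) = g + 2*k
t(Y) = -3 + Y/9
X(B) = 1/(-30 + B) (X(B) = 1/(B + 6*(-5)) = 1/(B - 30) = 1/(-30 + B))
n(D(X(t(m(-2, -1)))))*(-607) = (-(-99 + (-2 + 2*(-1))/3))²*(-607) = (-(-99 + (-2 - 2)/3))²*(-607) = (-(-99 - 4/3))²*(-607) = (-3/(1/(-30 + (-3 - 4/9))))²*(-607) = (-3/(1/(-30 - 31/9)))²*(-607) = (-3/(1/(-301/9)))²*(-607) = (-3/(-9/301))²*(-607) = (-3*(-301/9))²*(-607) = (301/3)²*(-607) = (90601/9)*(-607) = -54994807/9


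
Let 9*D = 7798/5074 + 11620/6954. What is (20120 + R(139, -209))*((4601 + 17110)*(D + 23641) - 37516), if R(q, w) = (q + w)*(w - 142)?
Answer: 606983996869337824340/26463447 ≈ 2.2937e+13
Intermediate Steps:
R(q, w) = (-142 + w)*(q + w) (R(q, w) = (q + w)*(-142 + w) = (-142 + w)*(q + w))
D = 28296793/79390341 (D = (7798/5074 + 11620/6954)/9 = (7798*(1/5074) + 11620*(1/6954))/9 = (3899/2537 + 5810/3477)/9 = (1/9)*(28296793/8821149) = 28296793/79390341 ≈ 0.35643)
(20120 + R(139, -209))*((4601 + 17110)*(D + 23641) - 37516) = (20120 + ((-209)**2 - 142*139 - 142*(-209) + 139*(-209)))*((4601 + 17110)*(28296793/79390341 + 23641) - 37516) = (20120 + (43681 - 19738 + 29678 - 29051))*(21711*(1876895348374/79390341) - 37516) = (20120 + 24570)*(13583091636182638/26463447 - 37516) = 44690*(13582098833504986/26463447) = 606983996869337824340/26463447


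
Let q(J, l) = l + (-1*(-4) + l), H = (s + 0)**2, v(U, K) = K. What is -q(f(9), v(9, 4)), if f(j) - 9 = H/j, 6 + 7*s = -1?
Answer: -12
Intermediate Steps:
s = -1 (s = -6/7 + (1/7)*(-1) = -6/7 - 1/7 = -1)
H = 1 (H = (-1 + 0)**2 = (-1)**2 = 1)
f(j) = 9 + 1/j
q(J, l) = 4 + 2*l (q(J, l) = l + (4 + l) = 4 + 2*l)
-q(f(9), v(9, 4)) = -(4 + 2*4) = -(4 + 8) = -1*12 = -12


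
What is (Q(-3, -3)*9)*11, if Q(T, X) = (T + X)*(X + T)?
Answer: 3564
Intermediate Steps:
Q(T, X) = (T + X)² (Q(T, X) = (T + X)*(T + X) = (T + X)²)
(Q(-3, -3)*9)*11 = ((-3 - 3)²*9)*11 = ((-6)²*9)*11 = (36*9)*11 = 324*11 = 3564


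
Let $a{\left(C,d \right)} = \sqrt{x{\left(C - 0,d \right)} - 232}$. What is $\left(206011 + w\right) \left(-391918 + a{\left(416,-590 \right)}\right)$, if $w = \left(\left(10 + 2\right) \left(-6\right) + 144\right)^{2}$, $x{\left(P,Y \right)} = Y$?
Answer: $-82771122010 + 211195 i \sqrt{822} \approx -8.2771 \cdot 10^{10} + 6.0551 \cdot 10^{6} i$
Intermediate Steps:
$a{\left(C,d \right)} = \sqrt{-232 + d}$ ($a{\left(C,d \right)} = \sqrt{d - 232} = \sqrt{-232 + d}$)
$w = 5184$ ($w = \left(12 \left(-6\right) + 144\right)^{2} = \left(-72 + 144\right)^{2} = 72^{2} = 5184$)
$\left(206011 + w\right) \left(-391918 + a{\left(416,-590 \right)}\right) = \left(206011 + 5184\right) \left(-391918 + \sqrt{-232 - 590}\right) = 211195 \left(-391918 + \sqrt{-822}\right) = 211195 \left(-391918 + i \sqrt{822}\right) = -82771122010 + 211195 i \sqrt{822}$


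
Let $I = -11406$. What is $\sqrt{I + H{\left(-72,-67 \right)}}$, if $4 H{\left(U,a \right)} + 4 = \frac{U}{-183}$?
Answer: $\frac{i \sqrt{42445081}}{61} \approx 106.8 i$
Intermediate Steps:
$H{\left(U,a \right)} = -1 - \frac{U}{732}$ ($H{\left(U,a \right)} = -1 + \frac{U \frac{1}{-183}}{4} = -1 + \frac{U \left(- \frac{1}{183}\right)}{4} = -1 + \frac{\left(- \frac{1}{183}\right) U}{4} = -1 - \frac{U}{732}$)
$\sqrt{I + H{\left(-72,-67 \right)}} = \sqrt{-11406 - \frac{55}{61}} = \sqrt{- \frac{695821}{61}} = \frac{i \sqrt{42445081}}{61}$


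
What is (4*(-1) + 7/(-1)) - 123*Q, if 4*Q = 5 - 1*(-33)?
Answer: -2359/2 ≈ -1179.5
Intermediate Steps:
Q = 19/2 (Q = (5 - 1*(-33))/4 = (5 + 33)/4 = (¼)*38 = 19/2 ≈ 9.5000)
(4*(-1) + 7/(-1)) - 123*Q = (4*(-1) + 7/(-1)) - 123*19/2 = (-4 + 7*(-1)) - 2337/2 = (-4 - 7) - 2337/2 = -11 - 2337/2 = -2359/2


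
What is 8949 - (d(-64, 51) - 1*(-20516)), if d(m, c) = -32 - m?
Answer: -11599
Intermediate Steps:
8949 - (d(-64, 51) - 1*(-20516)) = 8949 - ((-32 - 1*(-64)) - 1*(-20516)) = 8949 - ((-32 + 64) + 20516) = 8949 - (32 + 20516) = 8949 - 1*20548 = 8949 - 20548 = -11599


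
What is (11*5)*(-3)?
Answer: -165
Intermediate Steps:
(11*5)*(-3) = 55*(-3) = -165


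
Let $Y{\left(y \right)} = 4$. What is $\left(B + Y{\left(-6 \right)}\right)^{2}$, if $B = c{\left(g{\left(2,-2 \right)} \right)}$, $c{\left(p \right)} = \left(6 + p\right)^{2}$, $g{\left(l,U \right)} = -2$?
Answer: $400$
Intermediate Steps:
$B = 16$ ($B = \left(6 - 2\right)^{2} = 4^{2} = 16$)
$\left(B + Y{\left(-6 \right)}\right)^{2} = \left(16 + 4\right)^{2} = 20^{2} = 400$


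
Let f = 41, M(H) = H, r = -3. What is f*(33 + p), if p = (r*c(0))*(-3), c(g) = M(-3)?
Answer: 246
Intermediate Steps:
c(g) = -3
p = -27 (p = -3*(-3)*(-3) = 9*(-3) = -27)
f*(33 + p) = 41*(33 - 27) = 41*6 = 246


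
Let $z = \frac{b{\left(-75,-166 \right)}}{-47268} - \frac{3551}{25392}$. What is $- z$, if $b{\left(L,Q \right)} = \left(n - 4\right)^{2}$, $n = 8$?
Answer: $\frac{14021245}{100019088} \approx 0.14019$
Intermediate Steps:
$b{\left(L,Q \right)} = 16$ ($b{\left(L,Q \right)} = \left(8 - 4\right)^{2} = 4^{2} = 16$)
$z = - \frac{14021245}{100019088}$ ($z = \frac{16}{-47268} - \frac{3551}{25392} = 16 \left(- \frac{1}{47268}\right) - \frac{3551}{25392} = - \frac{4}{11817} - \frac{3551}{25392} = - \frac{14021245}{100019088} \approx -0.14019$)
$- z = \left(-1\right) \left(- \frac{14021245}{100019088}\right) = \frac{14021245}{100019088}$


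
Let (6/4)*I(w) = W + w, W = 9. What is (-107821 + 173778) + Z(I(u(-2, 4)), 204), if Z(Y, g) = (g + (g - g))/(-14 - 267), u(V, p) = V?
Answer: 18533713/281 ≈ 65956.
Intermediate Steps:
I(w) = 6 + 2*w/3 (I(w) = 2*(9 + w)/3 = 6 + 2*w/3)
Z(Y, g) = -g/281 (Z(Y, g) = (g + 0)/(-281) = g*(-1/281) = -g/281)
(-107821 + 173778) + Z(I(u(-2, 4)), 204) = (-107821 + 173778) - 1/281*204 = 65957 - 204/281 = 18533713/281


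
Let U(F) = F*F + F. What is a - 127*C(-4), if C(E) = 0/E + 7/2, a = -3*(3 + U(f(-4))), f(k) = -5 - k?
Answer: -907/2 ≈ -453.50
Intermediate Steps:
U(F) = F + F² (U(F) = F² + F = F + F²)
a = -9 (a = -3*(3 + (-5 - 1*(-4))*(1 + (-5 - 1*(-4)))) = -3*(3 + (-5 + 4)*(1 + (-5 + 4))) = -3*(3 - (1 - 1)) = -3*(3 - 1*0) = -3*(3 + 0) = -3*3 = -9)
C(E) = 7/2 (C(E) = 0 + 7*(½) = 0 + 7/2 = 7/2)
a - 127*C(-4) = -9 - 127*7/2 = -9 - 889/2 = -907/2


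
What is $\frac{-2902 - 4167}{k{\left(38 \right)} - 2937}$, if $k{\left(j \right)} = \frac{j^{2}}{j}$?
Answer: $\frac{7069}{2899} \approx 2.4384$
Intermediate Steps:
$k{\left(j \right)} = j$
$\frac{-2902 - 4167}{k{\left(38 \right)} - 2937} = \frac{-2902 - 4167}{38 - 2937} = - \frac{7069}{-2899} = \left(-7069\right) \left(- \frac{1}{2899}\right) = \frac{7069}{2899}$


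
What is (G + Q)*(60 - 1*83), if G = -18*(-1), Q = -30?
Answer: 276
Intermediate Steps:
G = 18
(G + Q)*(60 - 1*83) = (18 - 30)*(60 - 1*83) = -12*(60 - 83) = -12*(-23) = 276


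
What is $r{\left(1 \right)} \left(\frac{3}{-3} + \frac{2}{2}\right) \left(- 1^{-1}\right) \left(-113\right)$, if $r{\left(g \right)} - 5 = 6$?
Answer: $0$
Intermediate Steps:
$r{\left(g \right)} = 11$ ($r{\left(g \right)} = 5 + 6 = 11$)
$r{\left(1 \right)} \left(\frac{3}{-3} + \frac{2}{2}\right) \left(- 1^{-1}\right) \left(-113\right) = 11 \left(\frac{3}{-3} + \frac{2}{2}\right) \left(- 1^{-1}\right) \left(-113\right) = 11 \left(3 \left(- \frac{1}{3}\right) + 2 \cdot \frac{1}{2}\right) \left(\left(-1\right) 1\right) \left(-113\right) = 11 \left(-1 + 1\right) \left(-1\right) \left(-113\right) = 11 \cdot 0 \left(-1\right) \left(-113\right) = 0 \left(-1\right) \left(-113\right) = 0 \left(-113\right) = 0$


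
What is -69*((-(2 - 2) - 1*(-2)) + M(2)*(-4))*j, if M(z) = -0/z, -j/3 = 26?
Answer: 10764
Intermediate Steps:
j = -78 (j = -3*26 = -78)
M(z) = 0 (M(z) = -1*0 = 0)
-69*((-(2 - 2) - 1*(-2)) + M(2)*(-4))*j = -69*((-(2 - 2) - 1*(-2)) + 0*(-4))*(-78) = -69*((-1*0 + 2) + 0)*(-78) = -69*((0 + 2) + 0)*(-78) = -69*(2 + 0)*(-78) = -138*(-78) = -69*(-156) = 10764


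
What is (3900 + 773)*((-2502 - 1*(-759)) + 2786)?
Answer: 4873939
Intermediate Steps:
(3900 + 773)*((-2502 - 1*(-759)) + 2786) = 4673*((-2502 + 759) + 2786) = 4673*(-1743 + 2786) = 4673*1043 = 4873939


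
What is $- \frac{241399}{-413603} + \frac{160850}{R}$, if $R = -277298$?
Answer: $\frac{205708676}{57345642347} \approx 0.0035872$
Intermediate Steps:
$- \frac{241399}{-413603} + \frac{160850}{R} = - \frac{241399}{-413603} + \frac{160850}{-277298} = \left(-241399\right) \left(- \frac{1}{413603}\right) + 160850 \left(- \frac{1}{277298}\right) = \frac{241399}{413603} - \frac{80425}{138649} = \frac{205708676}{57345642347}$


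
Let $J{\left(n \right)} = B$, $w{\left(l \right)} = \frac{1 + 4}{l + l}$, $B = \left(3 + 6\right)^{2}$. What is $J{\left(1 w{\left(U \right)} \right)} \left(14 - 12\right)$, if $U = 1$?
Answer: $162$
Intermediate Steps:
$B = 81$ ($B = 9^{2} = 81$)
$w{\left(l \right)} = \frac{5}{2 l}$
$J{\left(n \right)} = 81$
$J{\left(1 w{\left(U \right)} \right)} \left(14 - 12\right) = 81 \left(14 - 12\right) = 81 \cdot 2 = 162$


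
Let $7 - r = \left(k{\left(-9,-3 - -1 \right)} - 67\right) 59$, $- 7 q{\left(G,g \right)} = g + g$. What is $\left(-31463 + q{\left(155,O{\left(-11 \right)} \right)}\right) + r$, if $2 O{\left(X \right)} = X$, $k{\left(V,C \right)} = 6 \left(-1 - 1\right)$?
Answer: $- \frac{187554}{7} \approx -26793.0$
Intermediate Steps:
$k{\left(V,C \right)} = -12$ ($k{\left(V,C \right)} = 6 \left(-2\right) = -12$)
$O{\left(X \right)} = \frac{X}{2}$
$q{\left(G,g \right)} = - \frac{2 g}{7}$ ($q{\left(G,g \right)} = - \frac{g + g}{7} = - \frac{2 g}{7}$)
$r = 4668$ ($r = 7 - \left(-12 - 67\right) 59 = 7 - \left(-79\right) 59 = 7 - -4661 = 7 + 4661 = 4668$)
$\left(-31463 + q{\left(155,O{\left(-11 \right)} \right)}\right) + r = \left(-31463 - \frac{2 \cdot \frac{1}{2} \left(-11\right)}{7}\right) + 4668 = \left(-31463 - - \frac{11}{7}\right) + 4668 = \left(-31463 + \frac{11}{7}\right) + 4668 = - \frac{220230}{7} + 4668 = - \frac{187554}{7}$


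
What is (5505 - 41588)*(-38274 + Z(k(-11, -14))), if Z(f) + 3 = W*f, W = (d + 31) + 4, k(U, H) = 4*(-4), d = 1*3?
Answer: 1403087455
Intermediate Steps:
d = 3
k(U, H) = -16
W = 38 (W = (3 + 31) + 4 = 34 + 4 = 38)
Z(f) = -3 + 38*f
(5505 - 41588)*(-38274 + Z(k(-11, -14))) = (5505 - 41588)*(-38274 + (-3 + 38*(-16))) = -36083*(-38274 + (-3 - 608)) = -36083*(-38274 - 611) = -36083*(-38885) = 1403087455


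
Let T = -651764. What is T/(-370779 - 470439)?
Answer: 325882/420609 ≈ 0.77479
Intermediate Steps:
T/(-370779 - 470439) = -651764/(-370779 - 470439) = -651764/(-841218) = -651764*(-1/841218) = 325882/420609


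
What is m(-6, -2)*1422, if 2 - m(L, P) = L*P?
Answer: -14220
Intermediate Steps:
m(L, P) = 2 - L*P
m(-6, -2)*1422 = (2 - 1*(-6)*(-2))*1422 = (2 - 12)*1422 = -10*1422 = -14220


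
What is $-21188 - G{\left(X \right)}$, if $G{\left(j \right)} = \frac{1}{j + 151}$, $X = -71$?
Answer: $- \frac{1695041}{80} \approx -21188.0$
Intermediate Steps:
$G{\left(j \right)} = \frac{1}{151 + j}$
$-21188 - G{\left(X \right)} = -21188 - \frac{1}{151 - 71} = -21188 - \frac{1}{80} = - \frac{1695041}{80}$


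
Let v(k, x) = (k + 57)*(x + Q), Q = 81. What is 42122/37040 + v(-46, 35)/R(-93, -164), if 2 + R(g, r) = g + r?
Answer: -18176721/4796680 ≈ -3.7894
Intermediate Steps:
v(k, x) = (57 + k)*(81 + x) (v(k, x) = (k + 57)*(x + 81) = (57 + k)*(81 + x))
R(g, r) = -2 + g + r (R(g, r) = -2 + (g + r) = -2 + g + r)
42122/37040 + v(-46, 35)/R(-93, -164) = 42122/37040 + (4617 + 57*35 + 81*(-46) - 46*35)/(-2 - 93 - 164) = 42122*(1/37040) + (4617 + 1995 - 3726 - 1610)/(-259) = 21061/18520 + 1276*(-1/259) = 21061/18520 - 1276/259 = -18176721/4796680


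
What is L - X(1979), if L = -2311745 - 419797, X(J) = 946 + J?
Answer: -2734467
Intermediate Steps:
L = -2731542
L - X(1979) = -2731542 - (946 + 1979) = -2731542 - 1*2925 = -2731542 - 2925 = -2734467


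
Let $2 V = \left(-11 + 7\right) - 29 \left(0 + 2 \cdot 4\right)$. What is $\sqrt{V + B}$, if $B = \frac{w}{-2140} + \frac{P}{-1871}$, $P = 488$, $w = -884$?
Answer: $\frac{3 i \sqrt{13120001484635}}{1000985} \approx 10.856 i$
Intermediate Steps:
$V = -118$ ($V = \frac{\left(-11 + 7\right) - 29 \left(0 + 2 \cdot 4\right)}{2} = \frac{-4 - 29 \left(0 + 8\right)}{2} = \frac{-4 - 232}{2} = \frac{1}{2} \left(-236\right) = -118$)
$B = \frac{152411}{1000985}$ ($B = - \frac{884}{-2140} + \frac{488}{-1871} = \left(-884\right) \left(- \frac{1}{2140}\right) + 488 \left(- \frac{1}{1871}\right) = \frac{221}{535} - \frac{488}{1871} = \frac{152411}{1000985} \approx 0.15226$)
$\sqrt{V + B} = \sqrt{-118 + \frac{152411}{1000985}} = \sqrt{- \frac{117963819}{1000985}} = \frac{3 i \sqrt{13120001484635}}{1000985}$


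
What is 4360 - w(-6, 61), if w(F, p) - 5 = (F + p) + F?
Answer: 4306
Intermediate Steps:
w(F, p) = 5 + p + 2*F (w(F, p) = 5 + ((F + p) + F) = 5 + (p + 2*F) = 5 + p + 2*F)
4360 - w(-6, 61) = 4360 - (5 + 61 + 2*(-6)) = 4360 - (5 + 61 - 12) = 4360 - 1*54 = 4360 - 54 = 4306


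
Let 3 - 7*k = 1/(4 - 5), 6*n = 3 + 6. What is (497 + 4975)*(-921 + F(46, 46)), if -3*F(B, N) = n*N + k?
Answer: -36166272/7 ≈ -5.1666e+6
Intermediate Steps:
n = 3/2 (n = (3 + 6)/6 = (⅙)*9 = 3/2 ≈ 1.5000)
k = 4/7 (k = 3/7 - 1/(7*(4 - 5)) = 3/7 - ⅐/(-1) = 3/7 - ⅐*(-1) = 3/7 + ⅐ = 4/7 ≈ 0.57143)
F(B, N) = -4/21 - N/2 (F(B, N) = -(3*N/2 + 4/7)/3 = -(4/7 + 3*N/2)/3 = -4/21 - N/2)
(497 + 4975)*(-921 + F(46, 46)) = (497 + 4975)*(-921 + (-4/21 - ½*46)) = 5472*(-921 + (-4/21 - 23)) = 5472*(-921 - 487/21) = 5472*(-19828/21) = -36166272/7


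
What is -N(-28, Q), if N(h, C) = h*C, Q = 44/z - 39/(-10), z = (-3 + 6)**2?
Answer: 11074/45 ≈ 246.09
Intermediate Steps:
z = 9 (z = 3**2 = 9)
Q = 791/90 (Q = 44/9 - 39/(-10) = 44*(1/9) - 39*(-1/10) = 44/9 + 39/10 = 791/90 ≈ 8.7889)
N(h, C) = C*h
-N(-28, Q) = -791*(-28)/90 = -1*(-11074/45) = 11074/45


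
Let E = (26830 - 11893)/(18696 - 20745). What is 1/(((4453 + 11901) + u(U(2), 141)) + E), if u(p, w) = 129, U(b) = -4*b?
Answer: 683/11252910 ≈ 6.0695e-5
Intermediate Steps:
E = -4979/683 (E = 14937/(-2049) = 14937*(-1/2049) = -4979/683 ≈ -7.2899)
1/(((4453 + 11901) + u(U(2), 141)) + E) = 1/(((4453 + 11901) + 129) - 4979/683) = 1/((16354 + 129) - 4979/683) = 1/(16483 - 4979/683) = 1/(11252910/683) = 683/11252910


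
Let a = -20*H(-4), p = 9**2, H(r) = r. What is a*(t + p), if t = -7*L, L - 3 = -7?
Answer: 8720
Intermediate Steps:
p = 81
L = -4 (L = 3 - 7 = -4)
t = 28 (t = -7*(-4) = 28)
a = 80 (a = -20*(-4) = 80)
a*(t + p) = 80*(28 + 81) = 80*109 = 8720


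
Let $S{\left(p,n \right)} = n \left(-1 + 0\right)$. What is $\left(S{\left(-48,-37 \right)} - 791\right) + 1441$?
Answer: $687$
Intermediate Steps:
$S{\left(p,n \right)} = - n$ ($S{\left(p,n \right)} = n \left(-1\right) = - n$)
$\left(S{\left(-48,-37 \right)} - 791\right) + 1441 = \left(\left(-1\right) \left(-37\right) - 791\right) + 1441 = \left(37 - 791\right) + 1441 = -754 + 1441 = 687$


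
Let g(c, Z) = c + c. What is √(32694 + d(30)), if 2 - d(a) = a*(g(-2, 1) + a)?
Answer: 2*√7979 ≈ 178.65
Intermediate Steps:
g(c, Z) = 2*c
d(a) = 2 - a*(-4 + a) (d(a) = 2 - a*(2*(-2) + a) = 2 - a*(-4 + a))
√(32694 + d(30)) = √(32694 + (2 - 1*30² + 4*30)) = √(32694 + (2 - 1*900 + 120)) = √(32694 + (2 - 900 + 120)) = √(32694 - 778) = √31916 = 2*√7979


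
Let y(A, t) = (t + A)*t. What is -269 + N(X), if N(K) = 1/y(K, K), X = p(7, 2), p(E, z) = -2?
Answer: -2151/8 ≈ -268.88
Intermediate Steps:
y(A, t) = t*(A + t) (y(A, t) = (A + t)*t = t*(A + t))
X = -2
N(K) = 1/(2*K²) (N(K) = 1/(K*(K + K)) = 1/(K*(2*K)) = 1/(2*K²))
-269 + N(X) = -269 + (½)/(-2)² = -269 + (½)*(¼) = -269 + ⅛ = -2151/8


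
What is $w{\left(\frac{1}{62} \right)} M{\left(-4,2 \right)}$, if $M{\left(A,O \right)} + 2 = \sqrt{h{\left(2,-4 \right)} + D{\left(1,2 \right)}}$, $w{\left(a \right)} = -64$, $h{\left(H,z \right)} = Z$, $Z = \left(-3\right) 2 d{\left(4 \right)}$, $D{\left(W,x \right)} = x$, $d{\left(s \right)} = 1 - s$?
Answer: $128 - 128 \sqrt{5} \approx -158.22$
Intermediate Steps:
$Z = 18$ ($Z = \left(-3\right) 2 \left(1 - 4\right) = - 6 \left(1 - 4\right) = \left(-6\right) \left(-3\right) = 18$)
$h{\left(H,z \right)} = 18$
$M{\left(A,O \right)} = -2 + 2 \sqrt{5}$ ($M{\left(A,O \right)} = -2 + \sqrt{18 + 2} = -2 + \sqrt{20} = -2 + 2 \sqrt{5}$)
$w{\left(\frac{1}{62} \right)} M{\left(-4,2 \right)} = - 64 \left(-2 + 2 \sqrt{5}\right) = 128 - 128 \sqrt{5}$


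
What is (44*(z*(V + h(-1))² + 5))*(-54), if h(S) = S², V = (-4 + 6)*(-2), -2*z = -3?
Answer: -43956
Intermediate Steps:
z = 3/2 (z = -½*(-3) = 3/2 ≈ 1.5000)
V = -4 (V = 2*(-2) = -4)
(44*(z*(V + h(-1))² + 5))*(-54) = (44*(3*(-4 + (-1)²)²/2 + 5))*(-54) = (44*(3*(-4 + 1)²/2 + 5))*(-54) = (44*((3/2)*(-3)² + 5))*(-54) = (44*((3/2)*9 + 5))*(-54) = (44*(27/2 + 5))*(-54) = (44*(37/2))*(-54) = 814*(-54) = -43956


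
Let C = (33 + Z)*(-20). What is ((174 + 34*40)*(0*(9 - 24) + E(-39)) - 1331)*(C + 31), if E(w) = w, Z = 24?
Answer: 67823113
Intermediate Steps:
C = -1140 (C = (33 + 24)*(-20) = 57*(-20) = -1140)
((174 + 34*40)*(0*(9 - 24) + E(-39)) - 1331)*(C + 31) = ((174 + 34*40)*(0*(9 - 24) - 39) - 1331)*(-1140 + 31) = ((174 + 1360)*(0*(-15) - 39) - 1331)*(-1109) = (1534*(0 - 39) - 1331)*(-1109) = (1534*(-39) - 1331)*(-1109) = (-59826 - 1331)*(-1109) = -61157*(-1109) = 67823113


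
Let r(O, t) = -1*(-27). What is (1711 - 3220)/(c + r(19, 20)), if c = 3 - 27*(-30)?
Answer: -503/280 ≈ -1.7964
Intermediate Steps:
r(O, t) = 27
c = 813 (c = 3 + 810 = 813)
(1711 - 3220)/(c + r(19, 20)) = (1711 - 3220)/(813 + 27) = -1509/840 = -1509*1/840 = -503/280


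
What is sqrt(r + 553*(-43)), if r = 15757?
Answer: I*sqrt(8022) ≈ 89.566*I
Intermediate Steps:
sqrt(r + 553*(-43)) = sqrt(15757 + 553*(-43)) = sqrt(15757 - 23779) = sqrt(-8022) = I*sqrt(8022)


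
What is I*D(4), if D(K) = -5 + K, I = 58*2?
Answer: -116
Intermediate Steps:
I = 116
I*D(4) = 116*(-5 + 4) = 116*(-1) = -116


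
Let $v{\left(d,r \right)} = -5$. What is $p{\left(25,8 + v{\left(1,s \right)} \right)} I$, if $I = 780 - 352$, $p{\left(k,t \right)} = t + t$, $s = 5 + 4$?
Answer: $2568$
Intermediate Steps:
$s = 9$
$p{\left(k,t \right)} = 2 t$
$I = 428$
$p{\left(25,8 + v{\left(1,s \right)} \right)} I = 2 \left(8 - 5\right) 428 = 2 \cdot 3 \cdot 428 = 6 \cdot 428 = 2568$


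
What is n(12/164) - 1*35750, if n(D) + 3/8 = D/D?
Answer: -285995/8 ≈ -35749.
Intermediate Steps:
n(D) = 5/8 (n(D) = -3/8 + D/D = -3/8 + 1 = 5/8)
n(12/164) - 1*35750 = 5/8 - 1*35750 = 5/8 - 35750 = -285995/8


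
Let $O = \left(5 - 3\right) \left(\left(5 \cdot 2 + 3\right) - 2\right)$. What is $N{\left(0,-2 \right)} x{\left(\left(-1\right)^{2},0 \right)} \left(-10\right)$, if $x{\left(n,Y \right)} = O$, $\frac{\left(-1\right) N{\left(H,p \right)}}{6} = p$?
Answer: $-2640$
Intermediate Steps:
$N{\left(H,p \right)} = - 6 p$
$O = 22$ ($O = 2 \left(\left(10 + 3\right) - 2\right) = 2 \left(13 - 2\right) = 2 \cdot 11 = 22$)
$x{\left(n,Y \right)} = 22$
$N{\left(0,-2 \right)} x{\left(\left(-1\right)^{2},0 \right)} \left(-10\right) = \left(-6\right) \left(-2\right) 22 \left(-10\right) = 12 \cdot 22 \left(-10\right) = 264 \left(-10\right) = -2640$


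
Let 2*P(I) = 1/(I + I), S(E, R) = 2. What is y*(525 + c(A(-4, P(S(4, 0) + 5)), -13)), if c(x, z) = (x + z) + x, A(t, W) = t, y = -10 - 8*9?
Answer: -41328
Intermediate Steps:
y = -82 (y = -10 - 72 = -82)
P(I) = 1/(4*I) (P(I) = 1/(2*(I + I)) = 1/(2*((2*I))) = (1/(2*I))/2 = 1/(4*I))
c(x, z) = z + 2*x
y*(525 + c(A(-4, P(S(4, 0) + 5)), -13)) = -82*(525 + (-13 + 2*(-4))) = -82*(525 + (-13 - 8)) = -82*(525 - 21) = -82*504 = -41328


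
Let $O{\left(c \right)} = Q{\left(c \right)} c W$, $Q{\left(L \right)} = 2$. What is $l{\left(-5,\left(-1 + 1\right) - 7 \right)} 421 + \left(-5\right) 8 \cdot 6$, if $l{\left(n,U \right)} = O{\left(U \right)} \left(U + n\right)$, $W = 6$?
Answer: $424128$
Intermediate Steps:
$O{\left(c \right)} = 12 c$ ($O{\left(c \right)} = 2 c 6 = 12 c$)
$l{\left(n,U \right)} = 12 U \left(U + n\right)$
$l{\left(-5,\left(-1 + 1\right) - 7 \right)} 421 + \left(-5\right) 8 \cdot 6 = 12 \left(\left(-1 + 1\right) - 7\right) \left(\left(\left(-1 + 1\right) - 7\right) - 5\right) 421 + \left(-5\right) 8 \cdot 6 = 12 \left(0 - 7\right) \left(\left(0 - 7\right) - 5\right) 421 - 240 = 12 \left(-7\right) \left(-7 - 5\right) 421 - 240 = 12 \left(-7\right) \left(-12\right) 421 - 240 = 1008 \cdot 421 - 240 = 424368 - 240 = 424128$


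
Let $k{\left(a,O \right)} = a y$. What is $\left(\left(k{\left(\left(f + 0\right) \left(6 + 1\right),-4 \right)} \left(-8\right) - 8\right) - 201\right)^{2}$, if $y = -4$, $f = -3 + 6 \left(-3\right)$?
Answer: $24137569$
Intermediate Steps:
$f = -21$ ($f = -3 - 18 = -21$)
$k{\left(a,O \right)} = - 4 a$ ($k{\left(a,O \right)} = a \left(-4\right) = - 4 a$)
$\left(\left(k{\left(\left(f + 0\right) \left(6 + 1\right),-4 \right)} \left(-8\right) - 8\right) - 201\right)^{2} = \left(\left(- 4 \left(-21 + 0\right) \left(6 + 1\right) \left(-8\right) - 8\right) - 201\right)^{2} = \left(\left(- 4 \left(\left(-21\right) 7\right) \left(-8\right) - 8\right) - 201\right)^{2} = \left(\left(\left(-4\right) \left(-147\right) \left(-8\right) - 8\right) - 201\right)^{2} = \left(\left(588 \left(-8\right) - 8\right) - 201\right)^{2} = \left(\left(-4704 - 8\right) - 201\right)^{2} = \left(-4712 - 201\right)^{2} = \left(-4913\right)^{2} = 24137569$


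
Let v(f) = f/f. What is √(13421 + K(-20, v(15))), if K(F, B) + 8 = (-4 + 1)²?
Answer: √13422 ≈ 115.85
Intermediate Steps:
v(f) = 1
K(F, B) = 1 (K(F, B) = -8 + (-4 + 1)² = -8 + (-3)² = -8 + 9 = 1)
√(13421 + K(-20, v(15))) = √(13421 + 1) = √13422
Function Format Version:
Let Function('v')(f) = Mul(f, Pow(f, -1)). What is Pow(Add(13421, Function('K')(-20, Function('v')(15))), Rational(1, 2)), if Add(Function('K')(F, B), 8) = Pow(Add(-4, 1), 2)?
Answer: Pow(13422, Rational(1, 2)) ≈ 115.85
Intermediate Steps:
Function('v')(f) = 1
Function('K')(F, B) = 1 (Function('K')(F, B) = Add(-8, Pow(Add(-4, 1), 2)) = Add(-8, Pow(-3, 2)) = Add(-8, 9) = 1)
Pow(Add(13421, Function('K')(-20, Function('v')(15))), Rational(1, 2)) = Pow(Add(13421, 1), Rational(1, 2)) = Pow(13422, Rational(1, 2))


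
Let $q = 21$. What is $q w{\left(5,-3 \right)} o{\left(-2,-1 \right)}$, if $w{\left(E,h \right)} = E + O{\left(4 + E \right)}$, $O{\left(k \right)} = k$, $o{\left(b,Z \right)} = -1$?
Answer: $-294$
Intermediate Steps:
$w{\left(E,h \right)} = 4 + 2 E$ ($w{\left(E,h \right)} = E + \left(4 + E\right) = 4 + 2 E$)
$q w{\left(5,-3 \right)} o{\left(-2,-1 \right)} = 21 \left(4 + 2 \cdot 5\right) \left(-1\right) = 21 \left(4 + 10\right) \left(-1\right) = 21 \cdot 14 \left(-1\right) = 294 \left(-1\right) = -294$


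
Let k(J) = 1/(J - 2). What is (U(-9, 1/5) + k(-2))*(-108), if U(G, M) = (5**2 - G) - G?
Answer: -4617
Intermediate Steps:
k(J) = 1/(-2 + J)
U(G, M) = 25 - 2*G (U(G, M) = (25 - G) - G = 25 - 2*G)
(U(-9, 1/5) + k(-2))*(-108) = ((25 - 2*(-9)) + 1/(-2 - 2))*(-108) = ((25 + 18) + 1/(-4))*(-108) = (43 - 1/4)*(-108) = (171/4)*(-108) = -4617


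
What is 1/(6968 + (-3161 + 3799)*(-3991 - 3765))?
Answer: -1/4941360 ≈ -2.0237e-7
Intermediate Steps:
1/(6968 + (-3161 + 3799)*(-3991 - 3765)) = 1/(6968 + 638*(-7756)) = 1/(6968 - 4948328) = 1/(-4941360) = -1/4941360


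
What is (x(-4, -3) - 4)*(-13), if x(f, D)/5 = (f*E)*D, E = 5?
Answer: -3848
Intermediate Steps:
x(f, D) = 25*D*f (x(f, D) = 5*((f*5)*D) = 5*((5*f)*D) = 5*(5*D*f) = 25*D*f)
(x(-4, -3) - 4)*(-13) = (25*(-3)*(-4) - 4)*(-13) = (300 - 4)*(-13) = 296*(-13) = -3848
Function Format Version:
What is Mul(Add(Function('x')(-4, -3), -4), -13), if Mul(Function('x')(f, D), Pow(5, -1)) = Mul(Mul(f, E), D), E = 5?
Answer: -3848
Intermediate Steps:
Function('x')(f, D) = Mul(25, D, f) (Function('x')(f, D) = Mul(5, Mul(Mul(f, 5), D)) = Mul(5, Mul(Mul(5, f), D)) = Mul(5, Mul(5, D, f)) = Mul(25, D, f))
Mul(Add(Function('x')(-4, -3), -4), -13) = Mul(Add(Mul(25, -3, -4), -4), -13) = Mul(Add(300, -4), -13) = Mul(296, -13) = -3848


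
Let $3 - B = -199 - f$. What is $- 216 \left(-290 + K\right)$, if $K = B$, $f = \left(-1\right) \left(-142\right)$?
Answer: $-11664$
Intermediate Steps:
$f = 142$
$B = 344$ ($B = 3 - \left(-199 - 142\right) = 3 - -341 = 3 + 341 = 344$)
$K = 344$
$- 216 \left(-290 + K\right) = - 216 \left(-290 + 344\right) = \left(-216\right) 54 = -11664$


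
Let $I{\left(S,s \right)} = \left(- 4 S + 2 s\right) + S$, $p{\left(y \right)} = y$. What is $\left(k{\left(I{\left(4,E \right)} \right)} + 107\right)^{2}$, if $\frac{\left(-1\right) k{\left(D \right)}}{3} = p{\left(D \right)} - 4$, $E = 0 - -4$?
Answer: $17161$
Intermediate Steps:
$E = 4$ ($E = 0 + 4 = 4$)
$I{\left(S,s \right)} = - 3 S + 2 s$
$k{\left(D \right)} = 12 - 3 D$ ($k{\left(D \right)} = - 3 \left(D - 4\right) = - 3 \left(-4 + D\right) = 12 - 3 D$)
$\left(k{\left(I{\left(4,E \right)} \right)} + 107\right)^{2} = \left(\left(12 - 3 \left(\left(-3\right) 4 + 2 \cdot 4\right)\right) + 107\right)^{2} = \left(\left(12 - 3 \left(-12 + 8\right)\right) + 107\right)^{2} = \left(\left(12 - -12\right) + 107\right)^{2} = \left(\left(12 + 12\right) + 107\right)^{2} = \left(24 + 107\right)^{2} = 131^{2} = 17161$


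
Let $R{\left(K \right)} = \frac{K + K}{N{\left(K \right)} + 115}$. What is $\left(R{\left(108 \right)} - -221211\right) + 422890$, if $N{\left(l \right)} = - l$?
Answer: $\frac{4508923}{7} \approx 6.4413 \cdot 10^{5}$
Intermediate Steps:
$R{\left(K \right)} = \frac{2 K}{115 - K}$ ($R{\left(K \right)} = \frac{K + K}{- K + 115} = \frac{2 K}{115 - K}$)
$\left(R{\left(108 \right)} - -221211\right) + 422890 = \left(\left(-2\right) 108 \frac{1}{-115 + 108} - -221211\right) + 422890 = \left(\left(-2\right) 108 \frac{1}{-7} + 221211\right) + 422890 = \left(\left(-2\right) 108 \left(- \frac{1}{7}\right) + 221211\right) + 422890 = \left(\frac{216}{7} + 221211\right) + 422890 = \frac{1548693}{7} + 422890 = \frac{4508923}{7}$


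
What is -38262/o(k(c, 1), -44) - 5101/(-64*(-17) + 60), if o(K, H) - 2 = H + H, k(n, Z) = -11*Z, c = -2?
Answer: 21743045/49364 ≈ 440.46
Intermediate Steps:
o(K, H) = 2 + 2*H (o(K, H) = 2 + (H + H) = 2 + 2*H)
-38262/o(k(c, 1), -44) - 5101/(-64*(-17) + 60) = -38262/(2 + 2*(-44)) - 5101/(-64*(-17) + 60) = -38262/(2 - 88) - 5101/(1088 + 60) = -38262/(-86) - 5101/1148 = -38262*(-1/86) - 5101*1/1148 = 19131/43 - 5101/1148 = 21743045/49364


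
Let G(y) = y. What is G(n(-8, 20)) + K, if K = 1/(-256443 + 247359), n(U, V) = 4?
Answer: 36335/9084 ≈ 3.9999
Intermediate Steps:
K = -1/9084 (K = 1/(-9084) = -1/9084 ≈ -0.00011008)
G(n(-8, 20)) + K = 4 - 1/9084 = 36335/9084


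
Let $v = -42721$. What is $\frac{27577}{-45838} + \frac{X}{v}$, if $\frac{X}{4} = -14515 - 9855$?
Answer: $\frac{3290171223}{1958245198} \approx 1.6802$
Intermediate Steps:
$X = -97480$ ($X = 4 \left(-14515 - 9855\right) = 4 \left(-24370\right) = -97480$)
$\frac{27577}{-45838} + \frac{X}{v} = \frac{27577}{-45838} - \frac{97480}{-42721} = 27577 \left(- \frac{1}{45838}\right) - - \frac{97480}{42721} = - \frac{27577}{45838} + \frac{97480}{42721} = \frac{3290171223}{1958245198}$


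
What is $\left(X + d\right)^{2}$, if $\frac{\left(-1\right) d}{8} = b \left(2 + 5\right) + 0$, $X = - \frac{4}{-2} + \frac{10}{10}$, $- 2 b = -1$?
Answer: $625$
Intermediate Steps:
$b = \frac{1}{2}$ ($b = \left(- \frac{1}{2}\right) \left(-1\right) = \frac{1}{2} \approx 0.5$)
$X = 3$ ($X = \left(-4\right) \left(- \frac{1}{2}\right) + 10 \cdot \frac{1}{10} = 2 + 1 = 3$)
$d = -28$ ($d = - 8 \left(\frac{2 + 5}{2} + 0\right) = - 8 \left(\frac{1}{2} \cdot 7 + 0\right) = - 8 \left(\frac{7}{2} + 0\right) = \left(-8\right) \frac{7}{2} = -28$)
$\left(X + d\right)^{2} = \left(3 - 28\right)^{2} = \left(-25\right)^{2} = 625$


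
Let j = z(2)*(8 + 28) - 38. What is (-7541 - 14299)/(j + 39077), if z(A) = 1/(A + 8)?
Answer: -36400/65071 ≈ -0.55939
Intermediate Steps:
z(A) = 1/(8 + A)
j = -172/5 (j = (8 + 28)/(8 + 2) - 38 = 36/10 - 38 = (1/10)*36 - 38 = 18/5 - 38 = -172/5 ≈ -34.400)
(-7541 - 14299)/(j + 39077) = (-7541 - 14299)/(-172/5 + 39077) = -21840/195213/5 = -21840*5/195213 = -36400/65071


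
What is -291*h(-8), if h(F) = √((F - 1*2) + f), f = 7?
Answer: -291*I*√3 ≈ -504.03*I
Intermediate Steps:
h(F) = √(5 + F) (h(F) = √((F - 1*2) + 7) = √((F - 2) + 7) = √((-2 + F) + 7) = √(5 + F))
-291*h(-8) = -291*√(5 - 8) = -291*I*√3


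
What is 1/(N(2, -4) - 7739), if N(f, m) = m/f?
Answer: -1/7741 ≈ -0.00012918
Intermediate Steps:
1/(N(2, -4) - 7739) = 1/(-4/2 - 7739) = 1/(-4*½ - 7739) = 1/(-2 - 7739) = 1/(-7741) = -1/7741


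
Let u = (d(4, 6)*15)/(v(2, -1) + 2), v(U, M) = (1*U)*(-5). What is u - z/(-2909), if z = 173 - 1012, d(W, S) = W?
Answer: -45313/5818 ≈ -7.7884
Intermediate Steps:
v(U, M) = -5*U (v(U, M) = U*(-5) = -5*U)
z = -839
u = -15/2 (u = (4*15)/(-5*2 + 2) = 60/(-10 + 2) = 60/(-8) = 60*(-⅛) = -15/2 ≈ -7.5000)
u - z/(-2909) = -15/2 - (-839)/(-2909) = -15/2 - (-839)*(-1)/2909 = -15/2 - 1*839/2909 = -15/2 - 839/2909 = -45313/5818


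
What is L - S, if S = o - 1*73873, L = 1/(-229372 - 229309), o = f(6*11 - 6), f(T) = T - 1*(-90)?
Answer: 33815339362/458681 ≈ 73723.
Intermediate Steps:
f(T) = 90 + T (f(T) = T + 90 = 90 + T)
o = 150 (o = 90 + (6*11 - 6) = 90 + (66 - 6) = 90 + 60 = 150)
L = -1/458681 (L = 1/(-458681) = -1/458681 ≈ -2.1802e-6)
S = -73723 (S = 150 - 1*73873 = 150 - 73873 = -73723)
L - S = -1/458681 - 1*(-73723) = -1/458681 + 73723 = 33815339362/458681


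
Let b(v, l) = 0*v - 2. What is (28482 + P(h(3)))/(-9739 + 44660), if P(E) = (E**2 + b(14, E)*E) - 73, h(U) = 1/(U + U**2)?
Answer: 4090873/5028624 ≈ 0.81352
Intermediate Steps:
b(v, l) = -2 (b(v, l) = 0 - 2 = -2)
P(E) = -73 + E**2 - 2*E (P(E) = (E**2 - 2*E) - 73 = -73 + E**2 - 2*E)
(28482 + P(h(3)))/(-9739 + 44660) = (28482 + (-73 + (1/(3*(1 + 3)))**2 - 2/(3*(1 + 3))))/(-9739 + 44660) = (28482 + (-73 + ((1/3)/4)**2 - 2/(3*4)))/34921 = (28482 + (-73 + ((1/3)*(1/4))**2 - 2/(3*4)))*(1/34921) = (28482 + (-73 + (1/12)**2 - 2*1/12))*(1/34921) = (28482 + (-73 + 1/144 - 1/6))*(1/34921) = (28482 - 10535/144)*(1/34921) = (4090873/144)*(1/34921) = 4090873/5028624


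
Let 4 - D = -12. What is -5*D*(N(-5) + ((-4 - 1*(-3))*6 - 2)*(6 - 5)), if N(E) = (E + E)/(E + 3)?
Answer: 240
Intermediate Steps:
N(E) = 2*E/(3 + E) (N(E) = (2*E)/(3 + E) = 2*E/(3 + E))
D = 16 (D = 4 - 1*(-12) = 4 + 12 = 16)
-5*D*(N(-5) + ((-4 - 1*(-3))*6 - 2)*(6 - 5)) = -80*(2*(-5)/(3 - 5) + ((-4 - 1*(-3))*6 - 2)*(6 - 5)) = -80*(2*(-5)/(-2) + ((-4 + 3)*6 - 2)*1) = -80*(2*(-5)*(-½) + (-1*6 - 2)*1) = -80*(5 + (-6 - 2)*1) = -80*(5 - 8*1) = -80*(5 - 8) = -80*(-3) = -5*(-48) = 240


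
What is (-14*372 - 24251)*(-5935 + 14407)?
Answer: -249576648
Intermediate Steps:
(-14*372 - 24251)*(-5935 + 14407) = (-5208 - 24251)*8472 = -29459*8472 = -249576648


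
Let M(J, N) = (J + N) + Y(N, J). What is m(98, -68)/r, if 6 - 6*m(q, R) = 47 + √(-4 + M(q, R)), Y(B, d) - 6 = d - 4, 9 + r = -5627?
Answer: 41/33816 + √14/11272 ≈ 0.0015444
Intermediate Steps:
r = -5636 (r = -9 - 5627 = -5636)
Y(B, d) = 2 + d (Y(B, d) = 6 + (d - 4) = 6 + (-4 + d) = 2 + d)
M(J, N) = 2 + N + 2*J (M(J, N) = (J + N) + (2 + J) = 2 + N + 2*J)
m(q, R) = -41/6 - √(-2 + R + 2*q)/6 (m(q, R) = 1 - (47 + √(-4 + (2 + R + 2*q)))/6 = 1 - (47 + √(-2 + R + 2*q))/6 = 1 + (-47/6 - √(-2 + R + 2*q)/6) = -41/6 - √(-2 + R + 2*q)/6)
m(98, -68)/r = (-41/6 - √(-2 - 68 + 2*98)/6)/(-5636) = (-41/6 - √(-2 - 68 + 196)/6)*(-1/5636) = (-41/6 - √14/2)*(-1/5636) = 41/33816 + √14/11272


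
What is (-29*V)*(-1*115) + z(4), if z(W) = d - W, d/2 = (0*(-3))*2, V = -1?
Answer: -3339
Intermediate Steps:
d = 0 (d = 2*((0*(-3))*2) = 2*(0*2) = 2*0 = 0)
z(W) = -W (z(W) = 0 - W = -W)
(-29*V)*(-1*115) + z(4) = (-29*(-1))*(-1*115) - 1*4 = 29*(-115) - 4 = -3335 - 4 = -3339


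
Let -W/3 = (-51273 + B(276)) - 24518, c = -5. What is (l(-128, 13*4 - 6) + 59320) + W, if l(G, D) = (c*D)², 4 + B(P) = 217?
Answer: 338954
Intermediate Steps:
B(P) = 213 (B(P) = -4 + 217 = 213)
l(G, D) = 25*D² (l(G, D) = (-5*D)² = 25*D²)
W = 226734 (W = -3*((-51273 + 213) - 24518) = -3*(-51060 - 24518) = -3*(-75578) = 226734)
(l(-128, 13*4 - 6) + 59320) + W = (25*(13*4 - 6)² + 59320) + 226734 = (25*(52 - 6)² + 59320) + 226734 = (25*46² + 59320) + 226734 = (25*2116 + 59320) + 226734 = (52900 + 59320) + 226734 = 112220 + 226734 = 338954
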